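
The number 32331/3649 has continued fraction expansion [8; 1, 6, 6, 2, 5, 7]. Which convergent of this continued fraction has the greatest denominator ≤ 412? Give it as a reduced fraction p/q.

824/93

a_0 = 8: 8/1  (≤ bound)
a_1 = 1: 9/1  (≤ bound)
a_2 = 6: 62/7  (≤ bound)
a_3 = 6: 381/43  (≤ bound)
a_4 = 2: 824/93  (≤ bound)
a_5 = 5: 4501/508  (> 412, stop)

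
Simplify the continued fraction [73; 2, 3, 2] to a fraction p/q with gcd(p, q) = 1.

Use the convergent recurrence hₖ = aₖ·hₖ₋₁ + hₖ₋₂ (and likewise for the denominators kₖ):
a_0 = 73: 73/1
a_1 = 2: 147/2
a_2 = 3: 514/7
a_3 = 2: 1175/16

1175/16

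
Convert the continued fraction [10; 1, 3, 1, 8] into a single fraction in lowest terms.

Use the convergent recurrence hₖ = aₖ·hₖ₋₁ + hₖ₋₂ (and likewise for the denominators kₖ):
a_0 = 10: 10/1
a_1 = 1: 11/1
a_2 = 3: 43/4
a_3 = 1: 54/5
a_4 = 8: 475/44

475/44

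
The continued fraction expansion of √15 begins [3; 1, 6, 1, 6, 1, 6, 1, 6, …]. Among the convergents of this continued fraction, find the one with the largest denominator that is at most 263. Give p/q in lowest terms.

244/63

a_0 = 3: 3/1  (≤ bound)
a_1 = 1: 4/1  (≤ bound)
a_2 = 6: 27/7  (≤ bound)
a_3 = 1: 31/8  (≤ bound)
a_4 = 6: 213/55  (≤ bound)
a_5 = 1: 244/63  (≤ bound)
a_6 = 6: 1677/433  (> 263, stop)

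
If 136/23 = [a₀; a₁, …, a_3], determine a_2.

Apply division with remainder until the remainder is 0:
136 ÷ 23 → quotient 5, remainder 21
23 ÷ 21 → quotient 1, remainder 2
21 ÷ 2 → quotient 10, remainder 1

10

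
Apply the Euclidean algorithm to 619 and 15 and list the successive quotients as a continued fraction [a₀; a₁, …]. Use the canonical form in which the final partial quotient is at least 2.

⌊619/15⌋ = 41, remainder 4
⌊15/4⌋ = 3, remainder 3
⌊4/3⌋ = 1, remainder 1
⌊3/1⌋ = 3, remainder 0

[41; 3, 1, 3]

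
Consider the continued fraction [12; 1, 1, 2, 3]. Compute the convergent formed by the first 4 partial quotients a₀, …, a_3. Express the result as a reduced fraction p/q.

63/5

a_0 = 12: 12/1
a_1 = 1: 13/1
a_2 = 1: 25/2
a_3 = 2: 63/5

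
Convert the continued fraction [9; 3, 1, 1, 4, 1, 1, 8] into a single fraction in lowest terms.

Compute successive convergents:
a_0 = 9: 9/1
a_1 = 3: 28/3
a_2 = 1: 37/4
a_3 = 1: 65/7
a_4 = 4: 297/32
a_5 = 1: 362/39
a_6 = 1: 659/71
a_7 = 8: 5634/607

5634/607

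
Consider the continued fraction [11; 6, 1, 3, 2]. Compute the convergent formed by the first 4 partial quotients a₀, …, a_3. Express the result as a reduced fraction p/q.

a_0 = 11: 11/1
a_1 = 6: 67/6
a_2 = 1: 78/7
a_3 = 3: 301/27

301/27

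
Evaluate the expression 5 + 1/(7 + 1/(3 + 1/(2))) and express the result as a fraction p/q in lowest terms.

262/51

Start with 2.
3 + 1/(2/1) = 3 + 1/2 = 7/2
7 + 1/(7/2) = 7 + 2/7 = 51/7
5 + 1/(51/7) = 5 + 7/51 = 262/51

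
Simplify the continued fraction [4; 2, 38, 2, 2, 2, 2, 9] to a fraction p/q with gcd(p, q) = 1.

Compute successive convergents:
a_0 = 4: 4/1
a_1 = 2: 9/2
a_2 = 38: 346/77
a_3 = 2: 701/156
a_4 = 2: 1748/389
a_5 = 2: 4197/934
a_6 = 2: 10142/2257
a_7 = 9: 95475/21247

95475/21247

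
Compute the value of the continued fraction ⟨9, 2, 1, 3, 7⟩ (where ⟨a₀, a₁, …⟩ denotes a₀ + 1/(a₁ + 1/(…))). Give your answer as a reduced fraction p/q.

749/80

Collapse the nested fraction from the inside out:
Start with 7.
3 + 1/(7/1) = 3 + 1/7 = 22/7
1 + 1/(22/7) = 1 + 7/22 = 29/22
2 + 1/(29/22) = 2 + 22/29 = 80/29
9 + 1/(80/29) = 9 + 29/80 = 749/80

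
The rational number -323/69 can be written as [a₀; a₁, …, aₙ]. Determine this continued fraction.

-323 = -5·69 + 22, so a_0 = -5
69 = 3·22 + 3, so a_1 = 3
22 = 7·3 + 1, so a_2 = 7
3 = 3·1 + 0, so a_3 = 3

[-5; 3, 7, 3]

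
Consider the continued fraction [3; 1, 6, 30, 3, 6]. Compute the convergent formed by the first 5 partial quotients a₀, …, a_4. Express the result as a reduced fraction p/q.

2469/640

Starting at the tail and folding back:
Start with 3.
30 + 1/(3/1) = 30 + 1/3 = 91/3
6 + 1/(91/3) = 6 + 3/91 = 549/91
1 + 1/(549/91) = 1 + 91/549 = 640/549
3 + 1/(640/549) = 3 + 549/640 = 2469/640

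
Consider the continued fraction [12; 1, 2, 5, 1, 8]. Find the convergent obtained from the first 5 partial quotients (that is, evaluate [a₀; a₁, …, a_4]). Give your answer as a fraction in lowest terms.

a_0 = 12: 12/1
a_1 = 1: 13/1
a_2 = 2: 38/3
a_3 = 5: 203/16
a_4 = 1: 241/19

241/19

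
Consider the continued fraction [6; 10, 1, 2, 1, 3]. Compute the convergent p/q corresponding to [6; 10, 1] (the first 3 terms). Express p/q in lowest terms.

67/11

Start with 1.
10 + 1/(1/1) = 10 + 1/1 = 11/1
6 + 1/(11/1) = 6 + 1/11 = 67/11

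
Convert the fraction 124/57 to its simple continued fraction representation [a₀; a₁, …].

[2; 5, 1, 2, 3]

Apply division with remainder until the remainder is 0:
124 ÷ 57 → quotient 2, remainder 10
57 ÷ 10 → quotient 5, remainder 7
10 ÷ 7 → quotient 1, remainder 3
7 ÷ 3 → quotient 2, remainder 1
3 ÷ 1 → quotient 3, remainder 0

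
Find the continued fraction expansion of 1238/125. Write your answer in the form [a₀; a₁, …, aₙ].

1238 ÷ 125 → quotient 9, remainder 113
125 ÷ 113 → quotient 1, remainder 12
113 ÷ 12 → quotient 9, remainder 5
12 ÷ 5 → quotient 2, remainder 2
5 ÷ 2 → quotient 2, remainder 1
2 ÷ 1 → quotient 2, remainder 0

[9; 1, 9, 2, 2, 2]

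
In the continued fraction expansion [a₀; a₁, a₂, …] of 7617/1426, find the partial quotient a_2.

Run the Euclidean algorithm, recording each quotient:
7617 = 5·1426 + 487, so a_0 = 5
1426 = 2·487 + 452, so a_1 = 2
487 = 1·452 + 35, so a_2 = 1

1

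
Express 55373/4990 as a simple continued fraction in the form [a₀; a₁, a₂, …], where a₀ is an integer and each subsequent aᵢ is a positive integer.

[11; 10, 3, 53, 3]

⌊55373/4990⌋ = 11, remainder 483
⌊4990/483⌋ = 10, remainder 160
⌊483/160⌋ = 3, remainder 3
⌊160/3⌋ = 53, remainder 1
⌊3/1⌋ = 3, remainder 0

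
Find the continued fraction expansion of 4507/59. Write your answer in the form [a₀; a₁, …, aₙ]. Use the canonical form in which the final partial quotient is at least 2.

[76; 2, 1, 1, 3, 3]

4507 = 76·59 + 23, so a_0 = 76
59 = 2·23 + 13, so a_1 = 2
23 = 1·13 + 10, so a_2 = 1
13 = 1·10 + 3, so a_3 = 1
10 = 3·3 + 1, so a_4 = 3
3 = 3·1 + 0, so a_5 = 3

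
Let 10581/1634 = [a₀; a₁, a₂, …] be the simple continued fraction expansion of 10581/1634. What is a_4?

2

Run the Euclidean algorithm, recording each quotient:
⌊10581/1634⌋ = 6, remainder 777
⌊1634/777⌋ = 2, remainder 80
⌊777/80⌋ = 9, remainder 57
⌊80/57⌋ = 1, remainder 23
⌊57/23⌋ = 2, remainder 11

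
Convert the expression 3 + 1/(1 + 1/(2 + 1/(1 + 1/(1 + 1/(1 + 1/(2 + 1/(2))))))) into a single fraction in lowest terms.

Work from the innermost term outward:
Start with 2.
2 + 1/(2/1) = 2 + 1/2 = 5/2
1 + 1/(5/2) = 1 + 2/5 = 7/5
1 + 1/(7/5) = 1 + 5/7 = 12/7
1 + 1/(12/7) = 1 + 7/12 = 19/12
2 + 1/(19/12) = 2 + 12/19 = 50/19
1 + 1/(50/19) = 1 + 19/50 = 69/50
3 + 1/(69/50) = 3 + 50/69 = 257/69

257/69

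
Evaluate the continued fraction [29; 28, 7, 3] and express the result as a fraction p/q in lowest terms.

Start with 3.
7 + 1/(3/1) = 7 + 1/3 = 22/3
28 + 1/(22/3) = 28 + 3/22 = 619/22
29 + 1/(619/22) = 29 + 22/619 = 17973/619

17973/619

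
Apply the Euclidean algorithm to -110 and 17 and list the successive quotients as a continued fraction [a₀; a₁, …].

[-7; 1, 1, 8]

⌊-110/17⌋ = -7, remainder 9
⌊17/9⌋ = 1, remainder 8
⌊9/8⌋ = 1, remainder 1
⌊8/1⌋ = 8, remainder 0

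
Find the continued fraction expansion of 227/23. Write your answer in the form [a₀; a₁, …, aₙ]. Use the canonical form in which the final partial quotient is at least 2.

[9; 1, 6, 1, 2]

227 ÷ 23 → quotient 9, remainder 20
23 ÷ 20 → quotient 1, remainder 3
20 ÷ 3 → quotient 6, remainder 2
3 ÷ 2 → quotient 1, remainder 1
2 ÷ 1 → quotient 2, remainder 0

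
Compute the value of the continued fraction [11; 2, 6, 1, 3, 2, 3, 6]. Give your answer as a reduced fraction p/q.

32528/2837

a_0 = 11: 11/1
a_1 = 2: 23/2
a_2 = 6: 149/13
a_3 = 1: 172/15
a_4 = 3: 665/58
a_5 = 2: 1502/131
a_6 = 3: 5171/451
a_7 = 6: 32528/2837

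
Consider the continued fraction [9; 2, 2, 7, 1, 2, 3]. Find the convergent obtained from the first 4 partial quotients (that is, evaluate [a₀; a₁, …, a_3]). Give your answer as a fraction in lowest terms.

a_0 = 9: 9/1
a_1 = 2: 19/2
a_2 = 2: 47/5
a_3 = 7: 348/37

348/37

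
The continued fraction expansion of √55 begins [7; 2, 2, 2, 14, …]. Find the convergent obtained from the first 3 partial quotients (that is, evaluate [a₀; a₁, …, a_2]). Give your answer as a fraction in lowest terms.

37/5

Start with 2.
2 + 1/(2/1) = 2 + 1/2 = 5/2
7 + 1/(5/2) = 7 + 2/5 = 37/5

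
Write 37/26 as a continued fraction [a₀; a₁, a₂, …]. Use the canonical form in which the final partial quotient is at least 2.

37 = 1·26 + 11, so a_0 = 1
26 = 2·11 + 4, so a_1 = 2
11 = 2·4 + 3, so a_2 = 2
4 = 1·3 + 1, so a_3 = 1
3 = 3·1 + 0, so a_4 = 3

[1; 2, 2, 1, 3]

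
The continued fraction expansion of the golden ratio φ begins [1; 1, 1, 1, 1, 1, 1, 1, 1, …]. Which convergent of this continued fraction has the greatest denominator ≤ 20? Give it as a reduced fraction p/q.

21/13

a_0 = 1: 1/1  (≤ bound)
a_1 = 1: 2/1  (≤ bound)
a_2 = 1: 3/2  (≤ bound)
a_3 = 1: 5/3  (≤ bound)
a_4 = 1: 8/5  (≤ bound)
a_5 = 1: 13/8  (≤ bound)
a_6 = 1: 21/13  (≤ bound)
a_7 = 1: 34/21  (> 20, stop)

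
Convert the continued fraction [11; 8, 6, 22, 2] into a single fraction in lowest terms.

Start with 2.
22 + 1/(2/1) = 22 + 1/2 = 45/2
6 + 1/(45/2) = 6 + 2/45 = 272/45
8 + 1/(272/45) = 8 + 45/272 = 2221/272
11 + 1/(2221/272) = 11 + 272/2221 = 24703/2221

24703/2221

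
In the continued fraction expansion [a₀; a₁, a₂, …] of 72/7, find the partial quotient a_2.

⌊72/7⌋ = 10, remainder 2
⌊7/2⌋ = 3, remainder 1
⌊2/1⌋ = 2, remainder 0

2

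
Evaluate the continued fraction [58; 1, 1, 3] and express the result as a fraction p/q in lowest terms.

Start with 3.
1 + 1/(3/1) = 1 + 1/3 = 4/3
1 + 1/(4/3) = 1 + 3/4 = 7/4
58 + 1/(7/4) = 58 + 4/7 = 410/7

410/7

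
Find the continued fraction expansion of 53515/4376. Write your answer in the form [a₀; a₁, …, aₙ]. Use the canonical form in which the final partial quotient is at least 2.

[12; 4, 2, 1, 3, 11, 8]

53515 = 12·4376 + 1003, so a_0 = 12
4376 = 4·1003 + 364, so a_1 = 4
1003 = 2·364 + 275, so a_2 = 2
364 = 1·275 + 89, so a_3 = 1
275 = 3·89 + 8, so a_4 = 3
89 = 11·8 + 1, so a_5 = 11
8 = 8·1 + 0, so a_6 = 8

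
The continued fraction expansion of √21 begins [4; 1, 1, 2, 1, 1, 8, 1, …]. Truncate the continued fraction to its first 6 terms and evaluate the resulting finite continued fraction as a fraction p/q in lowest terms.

Start with 1.
1 + 1/(1/1) = 1 + 1/1 = 2/1
2 + 1/(2/1) = 2 + 1/2 = 5/2
1 + 1/(5/2) = 1 + 2/5 = 7/5
1 + 1/(7/5) = 1 + 5/7 = 12/7
4 + 1/(12/7) = 4 + 7/12 = 55/12

55/12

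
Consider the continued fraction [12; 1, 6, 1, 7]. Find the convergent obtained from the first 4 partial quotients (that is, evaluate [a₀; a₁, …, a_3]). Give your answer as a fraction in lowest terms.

Use the convergent recurrence hₖ = aₖ·hₖ₋₁ + hₖ₋₂ (and likewise for the denominators kₖ):
a_0 = 12: 12/1
a_1 = 1: 13/1
a_2 = 6: 90/7
a_3 = 1: 103/8

103/8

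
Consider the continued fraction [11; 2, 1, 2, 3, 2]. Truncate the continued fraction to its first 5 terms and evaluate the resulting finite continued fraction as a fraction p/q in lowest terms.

a_0 = 11: 11/1
a_1 = 2: 23/2
a_2 = 1: 34/3
a_3 = 2: 91/8
a_4 = 3: 307/27

307/27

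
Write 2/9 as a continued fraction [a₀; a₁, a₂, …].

[0; 4, 2]

Repeatedly divide and take the remainder:
2 ÷ 9 → quotient 0, remainder 2
9 ÷ 2 → quotient 4, remainder 1
2 ÷ 1 → quotient 2, remainder 0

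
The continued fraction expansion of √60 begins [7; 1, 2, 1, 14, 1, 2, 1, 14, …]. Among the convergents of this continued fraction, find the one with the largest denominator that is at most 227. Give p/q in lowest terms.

1433/185

a_0 = 7: 7/1  (≤ bound)
a_1 = 1: 8/1  (≤ bound)
a_2 = 2: 23/3  (≤ bound)
a_3 = 1: 31/4  (≤ bound)
a_4 = 14: 457/59  (≤ bound)
a_5 = 1: 488/63  (≤ bound)
a_6 = 2: 1433/185  (≤ bound)
a_7 = 1: 1921/248  (> 227, stop)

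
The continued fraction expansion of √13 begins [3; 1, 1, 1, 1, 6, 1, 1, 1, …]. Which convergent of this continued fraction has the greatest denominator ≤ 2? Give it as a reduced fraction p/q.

7/2

List convergents until the denominator exceeds the bound:
a_0 = 3: 3/1  (≤ bound)
a_1 = 1: 4/1  (≤ bound)
a_2 = 1: 7/2  (≤ bound)
a_3 = 1: 11/3  (> 2, stop)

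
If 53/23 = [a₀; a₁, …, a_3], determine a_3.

2

53 ÷ 23 → quotient 2, remainder 7
23 ÷ 7 → quotient 3, remainder 2
7 ÷ 2 → quotient 3, remainder 1
2 ÷ 1 → quotient 2, remainder 0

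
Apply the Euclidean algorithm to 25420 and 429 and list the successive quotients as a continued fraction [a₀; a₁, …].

[59; 3, 1, 14, 1, 1, 3]

Repeatedly divide and take the remainder:
25420 ÷ 429 → quotient 59, remainder 109
429 ÷ 109 → quotient 3, remainder 102
109 ÷ 102 → quotient 1, remainder 7
102 ÷ 7 → quotient 14, remainder 4
7 ÷ 4 → quotient 1, remainder 3
4 ÷ 3 → quotient 1, remainder 1
3 ÷ 1 → quotient 3, remainder 0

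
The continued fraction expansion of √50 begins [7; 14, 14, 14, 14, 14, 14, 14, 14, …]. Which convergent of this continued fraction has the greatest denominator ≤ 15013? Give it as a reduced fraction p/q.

19601/2772

List convergents until the denominator exceeds the bound:
a_0 = 7: 7/1  (≤ bound)
a_1 = 14: 99/14  (≤ bound)
a_2 = 14: 1393/197  (≤ bound)
a_3 = 14: 19601/2772  (≤ bound)
a_4 = 14: 275807/39005  (> 15013, stop)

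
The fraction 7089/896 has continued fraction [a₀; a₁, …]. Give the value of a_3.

2

⌊7089/896⌋ = 7, remainder 817
⌊896/817⌋ = 1, remainder 79
⌊817/79⌋ = 10, remainder 27
⌊79/27⌋ = 2, remainder 25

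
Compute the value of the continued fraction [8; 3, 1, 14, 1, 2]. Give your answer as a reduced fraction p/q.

1527/185

Compute successive convergents:
a_0 = 8: 8/1
a_1 = 3: 25/3
a_2 = 1: 33/4
a_3 = 14: 487/59
a_4 = 1: 520/63
a_5 = 2: 1527/185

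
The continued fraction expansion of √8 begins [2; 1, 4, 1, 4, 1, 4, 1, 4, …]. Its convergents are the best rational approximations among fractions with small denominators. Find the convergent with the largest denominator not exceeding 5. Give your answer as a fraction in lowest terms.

14/5

List convergents until the denominator exceeds the bound:
a_0 = 2: 2/1  (≤ bound)
a_1 = 1: 3/1  (≤ bound)
a_2 = 4: 14/5  (≤ bound)
a_3 = 1: 17/6  (> 5, stop)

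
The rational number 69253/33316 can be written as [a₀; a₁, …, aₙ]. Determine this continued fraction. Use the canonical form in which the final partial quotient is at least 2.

[2; 12, 1, 2, 2, 6, 7, 8]

Repeatedly divide and take the remainder:
69253 = 2·33316 + 2621, so a_0 = 2
33316 = 12·2621 + 1864, so a_1 = 12
2621 = 1·1864 + 757, so a_2 = 1
1864 = 2·757 + 350, so a_3 = 2
757 = 2·350 + 57, so a_4 = 2
350 = 6·57 + 8, so a_5 = 6
57 = 7·8 + 1, so a_6 = 7
8 = 8·1 + 0, so a_7 = 8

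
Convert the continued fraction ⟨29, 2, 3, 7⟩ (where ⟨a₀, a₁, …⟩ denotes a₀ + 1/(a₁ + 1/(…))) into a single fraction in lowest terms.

1501/51

a_0 = 29: 29/1
a_1 = 2: 59/2
a_2 = 3: 206/7
a_3 = 7: 1501/51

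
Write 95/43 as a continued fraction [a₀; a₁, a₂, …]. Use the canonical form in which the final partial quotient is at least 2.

[2; 4, 1, 3, 2]

Repeatedly divide and take the remainder:
⌊95/43⌋ = 2, remainder 9
⌊43/9⌋ = 4, remainder 7
⌊9/7⌋ = 1, remainder 2
⌊7/2⌋ = 3, remainder 1
⌊2/1⌋ = 2, remainder 0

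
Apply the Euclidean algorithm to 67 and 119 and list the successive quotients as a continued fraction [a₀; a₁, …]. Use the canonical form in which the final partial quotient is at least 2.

[0; 1, 1, 3, 2, 7]

Apply division with remainder until the remainder is 0:
67 ÷ 119 → quotient 0, remainder 67
119 ÷ 67 → quotient 1, remainder 52
67 ÷ 52 → quotient 1, remainder 15
52 ÷ 15 → quotient 3, remainder 7
15 ÷ 7 → quotient 2, remainder 1
7 ÷ 1 → quotient 7, remainder 0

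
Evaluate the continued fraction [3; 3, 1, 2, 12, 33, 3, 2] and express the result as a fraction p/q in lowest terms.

103937/31765

Use the convergent recurrence hₖ = aₖ·hₖ₋₁ + hₖ₋₂ (and likewise for the denominators kₖ):
a_0 = 3: 3/1
a_1 = 3: 10/3
a_2 = 1: 13/4
a_3 = 2: 36/11
a_4 = 12: 445/136
a_5 = 33: 14721/4499
a_6 = 3: 44608/13633
a_7 = 2: 103937/31765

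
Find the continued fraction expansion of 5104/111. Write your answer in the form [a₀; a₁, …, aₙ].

[45; 1, 54, 2]

Repeatedly divide and take the remainder:
5104 ÷ 111 → quotient 45, remainder 109
111 ÷ 109 → quotient 1, remainder 2
109 ÷ 2 → quotient 54, remainder 1
2 ÷ 1 → quotient 2, remainder 0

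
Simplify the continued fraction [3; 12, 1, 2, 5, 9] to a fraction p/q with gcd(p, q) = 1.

Start with 9.
5 + 1/(9/1) = 5 + 1/9 = 46/9
2 + 1/(46/9) = 2 + 9/46 = 101/46
1 + 1/(101/46) = 1 + 46/101 = 147/101
12 + 1/(147/101) = 12 + 101/147 = 1865/147
3 + 1/(1865/147) = 3 + 147/1865 = 5742/1865

5742/1865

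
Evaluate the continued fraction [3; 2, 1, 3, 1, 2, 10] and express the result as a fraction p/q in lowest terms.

Start with 10.
2 + 1/(10/1) = 2 + 1/10 = 21/10
1 + 1/(21/10) = 1 + 10/21 = 31/21
3 + 1/(31/21) = 3 + 21/31 = 114/31
1 + 1/(114/31) = 1 + 31/114 = 145/114
2 + 1/(145/114) = 2 + 114/145 = 404/145
3 + 1/(404/145) = 3 + 145/404 = 1357/404

1357/404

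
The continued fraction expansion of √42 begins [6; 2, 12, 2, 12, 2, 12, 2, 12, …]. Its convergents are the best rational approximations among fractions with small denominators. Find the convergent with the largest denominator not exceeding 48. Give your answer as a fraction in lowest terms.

162/25

List convergents until the denominator exceeds the bound:
a_0 = 6: 6/1  (≤ bound)
a_1 = 2: 13/2  (≤ bound)
a_2 = 12: 162/25  (≤ bound)
a_3 = 2: 337/52  (> 48, stop)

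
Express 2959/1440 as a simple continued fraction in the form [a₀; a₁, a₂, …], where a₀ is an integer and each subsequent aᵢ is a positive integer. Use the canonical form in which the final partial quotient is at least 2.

2959 ÷ 1440 → quotient 2, remainder 79
1440 ÷ 79 → quotient 18, remainder 18
79 ÷ 18 → quotient 4, remainder 7
18 ÷ 7 → quotient 2, remainder 4
7 ÷ 4 → quotient 1, remainder 3
4 ÷ 3 → quotient 1, remainder 1
3 ÷ 1 → quotient 3, remainder 0

[2; 18, 4, 2, 1, 1, 3]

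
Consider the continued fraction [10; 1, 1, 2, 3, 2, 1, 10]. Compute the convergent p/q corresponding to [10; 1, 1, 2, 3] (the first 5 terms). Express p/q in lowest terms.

180/17

Collapse the nested fraction from the inside out:
Start with 3.
2 + 1/(3/1) = 2 + 1/3 = 7/3
1 + 1/(7/3) = 1 + 3/7 = 10/7
1 + 1/(10/7) = 1 + 7/10 = 17/10
10 + 1/(17/10) = 10 + 10/17 = 180/17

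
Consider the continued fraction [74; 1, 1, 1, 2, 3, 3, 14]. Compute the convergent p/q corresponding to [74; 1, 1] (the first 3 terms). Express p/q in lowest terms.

149/2

Starting at the tail and folding back:
Start with 1.
1 + 1/(1/1) = 1 + 1/1 = 2/1
74 + 1/(2/1) = 74 + 1/2 = 149/2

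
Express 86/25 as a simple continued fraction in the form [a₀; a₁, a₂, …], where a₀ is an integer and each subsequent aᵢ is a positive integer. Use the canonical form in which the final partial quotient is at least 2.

Run the Euclidean algorithm, recording each quotient:
86 ÷ 25 → quotient 3, remainder 11
25 ÷ 11 → quotient 2, remainder 3
11 ÷ 3 → quotient 3, remainder 2
3 ÷ 2 → quotient 1, remainder 1
2 ÷ 1 → quotient 2, remainder 0

[3; 2, 3, 1, 2]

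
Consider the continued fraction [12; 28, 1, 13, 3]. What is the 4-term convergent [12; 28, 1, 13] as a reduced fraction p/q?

4874/405

a_0 = 12: 12/1
a_1 = 28: 337/28
a_2 = 1: 349/29
a_3 = 13: 4874/405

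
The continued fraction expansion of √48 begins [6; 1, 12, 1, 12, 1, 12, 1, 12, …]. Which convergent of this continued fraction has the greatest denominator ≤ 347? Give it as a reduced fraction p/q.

a_0 = 6: 6/1  (≤ bound)
a_1 = 1: 7/1  (≤ bound)
a_2 = 12: 90/13  (≤ bound)
a_3 = 1: 97/14  (≤ bound)
a_4 = 12: 1254/181  (≤ bound)
a_5 = 1: 1351/195  (≤ bound)
a_6 = 12: 17466/2521  (> 347, stop)

1351/195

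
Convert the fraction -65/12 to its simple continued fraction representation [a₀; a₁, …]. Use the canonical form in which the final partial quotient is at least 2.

[-6; 1, 1, 2, 2]

Apply division with remainder until the remainder is 0:
⌊-65/12⌋ = -6, remainder 7
⌊12/7⌋ = 1, remainder 5
⌊7/5⌋ = 1, remainder 2
⌊5/2⌋ = 2, remainder 1
⌊2/1⌋ = 2, remainder 0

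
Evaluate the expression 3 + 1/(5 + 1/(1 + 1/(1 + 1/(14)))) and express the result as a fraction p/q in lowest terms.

Compute successive convergents:
a_0 = 3: 3/1
a_1 = 5: 16/5
a_2 = 1: 19/6
a_3 = 1: 35/11
a_4 = 14: 509/160

509/160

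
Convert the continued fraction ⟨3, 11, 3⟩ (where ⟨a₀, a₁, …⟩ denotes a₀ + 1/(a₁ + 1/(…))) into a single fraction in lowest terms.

105/34

Work from the innermost term outward:
Start with 3.
11 + 1/(3/1) = 11 + 1/3 = 34/3
3 + 1/(34/3) = 3 + 3/34 = 105/34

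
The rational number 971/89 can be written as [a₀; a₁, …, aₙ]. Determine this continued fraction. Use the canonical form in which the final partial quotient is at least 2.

⌊971/89⌋ = 10, remainder 81
⌊89/81⌋ = 1, remainder 8
⌊81/8⌋ = 10, remainder 1
⌊8/1⌋ = 8, remainder 0

[10; 1, 10, 8]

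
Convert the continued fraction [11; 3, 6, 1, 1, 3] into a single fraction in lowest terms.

Start with 3.
1 + 1/(3/1) = 1 + 1/3 = 4/3
1 + 1/(4/3) = 1 + 3/4 = 7/4
6 + 1/(7/4) = 6 + 4/7 = 46/7
3 + 1/(46/7) = 3 + 7/46 = 145/46
11 + 1/(145/46) = 11 + 46/145 = 1641/145

1641/145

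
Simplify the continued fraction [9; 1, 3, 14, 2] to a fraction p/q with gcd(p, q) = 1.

1151/118

Use the convergent recurrence hₖ = aₖ·hₖ₋₁ + hₖ₋₂ (and likewise for the denominators kₖ):
a_0 = 9: 9/1
a_1 = 1: 10/1
a_2 = 3: 39/4
a_3 = 14: 556/57
a_4 = 2: 1151/118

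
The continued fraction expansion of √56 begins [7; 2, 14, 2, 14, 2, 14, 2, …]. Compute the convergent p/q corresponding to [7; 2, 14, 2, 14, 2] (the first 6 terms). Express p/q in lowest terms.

a_0 = 7: 7/1
a_1 = 2: 15/2
a_2 = 14: 217/29
a_3 = 2: 449/60
a_4 = 14: 6503/869
a_5 = 2: 13455/1798

13455/1798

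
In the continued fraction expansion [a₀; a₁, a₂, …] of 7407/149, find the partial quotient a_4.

⌊7407/149⌋ = 49, remainder 106
⌊149/106⌋ = 1, remainder 43
⌊106/43⌋ = 2, remainder 20
⌊43/20⌋ = 2, remainder 3
⌊20/3⌋ = 6, remainder 2

6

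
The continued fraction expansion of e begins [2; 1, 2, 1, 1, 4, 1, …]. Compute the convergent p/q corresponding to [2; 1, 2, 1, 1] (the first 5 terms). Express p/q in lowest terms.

Work from the innermost term outward:
Start with 1.
1 + 1/(1/1) = 1 + 1/1 = 2/1
2 + 1/(2/1) = 2 + 1/2 = 5/2
1 + 1/(5/2) = 1 + 2/5 = 7/5
2 + 1/(7/5) = 2 + 5/7 = 19/7

19/7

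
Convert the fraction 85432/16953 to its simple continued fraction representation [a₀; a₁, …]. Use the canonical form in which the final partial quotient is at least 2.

[5; 25, 2, 2, 1, 1, 55]

85432 = 5·16953 + 667, so a_0 = 5
16953 = 25·667 + 278, so a_1 = 25
667 = 2·278 + 111, so a_2 = 2
278 = 2·111 + 56, so a_3 = 2
111 = 1·56 + 55, so a_4 = 1
56 = 1·55 + 1, so a_5 = 1
55 = 55·1 + 0, so a_6 = 55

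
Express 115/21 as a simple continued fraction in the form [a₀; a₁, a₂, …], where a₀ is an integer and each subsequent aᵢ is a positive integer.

[5; 2, 10]

⌊115/21⌋ = 5, remainder 10
⌊21/10⌋ = 2, remainder 1
⌊10/1⌋ = 10, remainder 0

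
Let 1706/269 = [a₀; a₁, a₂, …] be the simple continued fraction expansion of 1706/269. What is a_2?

⌊1706/269⌋ = 6, remainder 92
⌊269/92⌋ = 2, remainder 85
⌊92/85⌋ = 1, remainder 7

1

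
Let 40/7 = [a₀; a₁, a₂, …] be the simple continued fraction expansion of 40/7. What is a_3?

2

40 = 5·7 + 5, so a_0 = 5
7 = 1·5 + 2, so a_1 = 1
5 = 2·2 + 1, so a_2 = 2
2 = 2·1 + 0, so a_3 = 2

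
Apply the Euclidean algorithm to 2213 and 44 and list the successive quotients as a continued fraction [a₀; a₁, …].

[50; 3, 2, 1, 1, 2]

Run the Euclidean algorithm, recording each quotient:
⌊2213/44⌋ = 50, remainder 13
⌊44/13⌋ = 3, remainder 5
⌊13/5⌋ = 2, remainder 3
⌊5/3⌋ = 1, remainder 2
⌊3/2⌋ = 1, remainder 1
⌊2/1⌋ = 2, remainder 0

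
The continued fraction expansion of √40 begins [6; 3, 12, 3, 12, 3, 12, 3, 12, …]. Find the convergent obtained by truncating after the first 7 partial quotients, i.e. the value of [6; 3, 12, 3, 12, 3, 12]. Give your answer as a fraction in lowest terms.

337434/53353

Collapse the nested fraction from the inside out:
Start with 12.
3 + 1/(12/1) = 3 + 1/12 = 37/12
12 + 1/(37/12) = 12 + 12/37 = 456/37
3 + 1/(456/37) = 3 + 37/456 = 1405/456
12 + 1/(1405/456) = 12 + 456/1405 = 17316/1405
3 + 1/(17316/1405) = 3 + 1405/17316 = 53353/17316
6 + 1/(53353/17316) = 6 + 17316/53353 = 337434/53353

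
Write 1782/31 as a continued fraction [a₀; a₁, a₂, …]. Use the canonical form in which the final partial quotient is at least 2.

[57; 2, 15]

⌊1782/31⌋ = 57, remainder 15
⌊31/15⌋ = 2, remainder 1
⌊15/1⌋ = 15, remainder 0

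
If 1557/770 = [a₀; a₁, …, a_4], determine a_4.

2

⌊1557/770⌋ = 2, remainder 17
⌊770/17⌋ = 45, remainder 5
⌊17/5⌋ = 3, remainder 2
⌊5/2⌋ = 2, remainder 1
⌊2/1⌋ = 2, remainder 0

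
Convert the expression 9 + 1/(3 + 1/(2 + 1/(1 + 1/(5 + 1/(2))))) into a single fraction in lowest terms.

1153/124

Start with 2.
5 + 1/(2/1) = 5 + 1/2 = 11/2
1 + 1/(11/2) = 1 + 2/11 = 13/11
2 + 1/(13/11) = 2 + 11/13 = 37/13
3 + 1/(37/13) = 3 + 13/37 = 124/37
9 + 1/(124/37) = 9 + 37/124 = 1153/124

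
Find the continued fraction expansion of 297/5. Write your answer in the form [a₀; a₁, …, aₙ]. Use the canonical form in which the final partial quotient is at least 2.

297 = 59·5 + 2, so a_0 = 59
5 = 2·2 + 1, so a_1 = 2
2 = 2·1 + 0, so a_2 = 2

[59; 2, 2]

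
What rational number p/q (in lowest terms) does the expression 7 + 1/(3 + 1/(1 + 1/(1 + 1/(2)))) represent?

Start with 2.
1 + 1/(2/1) = 1 + 1/2 = 3/2
1 + 1/(3/2) = 1 + 2/3 = 5/3
3 + 1/(5/3) = 3 + 3/5 = 18/5
7 + 1/(18/5) = 7 + 5/18 = 131/18

131/18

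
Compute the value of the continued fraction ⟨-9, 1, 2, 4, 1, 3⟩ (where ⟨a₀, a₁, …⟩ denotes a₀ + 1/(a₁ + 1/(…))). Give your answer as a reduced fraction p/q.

Start with 3.
1 + 1/(3/1) = 1 + 1/3 = 4/3
4 + 1/(4/3) = 4 + 3/4 = 19/4
2 + 1/(19/4) = 2 + 4/19 = 42/19
1 + 1/(42/19) = 1 + 19/42 = 61/42
-9 + 1/(61/42) = -9 + 42/61 = -507/61

-507/61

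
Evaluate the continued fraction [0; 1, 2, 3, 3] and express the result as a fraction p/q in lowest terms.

a_0 = 0: 0/1
a_1 = 1: 1/1
a_2 = 2: 2/3
a_3 = 3: 7/10
a_4 = 3: 23/33

23/33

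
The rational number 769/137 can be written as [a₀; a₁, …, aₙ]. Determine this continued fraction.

[5; 1, 1, 1, 1, 2, 2, 4]

769 = 5·137 + 84, so a_0 = 5
137 = 1·84 + 53, so a_1 = 1
84 = 1·53 + 31, so a_2 = 1
53 = 1·31 + 22, so a_3 = 1
31 = 1·22 + 9, so a_4 = 1
22 = 2·9 + 4, so a_5 = 2
9 = 2·4 + 1, so a_6 = 2
4 = 4·1 + 0, so a_7 = 4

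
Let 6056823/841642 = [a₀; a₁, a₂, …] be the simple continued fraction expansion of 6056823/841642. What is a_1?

Run the Euclidean algorithm, recording each quotient:
6056823 ÷ 841642 → quotient 7, remainder 165329
841642 ÷ 165329 → quotient 5, remainder 14997

5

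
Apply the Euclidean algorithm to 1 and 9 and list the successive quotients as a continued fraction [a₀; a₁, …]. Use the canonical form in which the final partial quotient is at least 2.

1 = 0·9 + 1, so a_0 = 0
9 = 9·1 + 0, so a_1 = 9

[0; 9]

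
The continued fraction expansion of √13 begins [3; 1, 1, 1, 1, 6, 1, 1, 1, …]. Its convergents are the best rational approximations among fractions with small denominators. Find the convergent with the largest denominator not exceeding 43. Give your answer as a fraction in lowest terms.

137/38

a_0 = 3: 3/1  (≤ bound)
a_1 = 1: 4/1  (≤ bound)
a_2 = 1: 7/2  (≤ bound)
a_3 = 1: 11/3  (≤ bound)
a_4 = 1: 18/5  (≤ bound)
a_5 = 6: 119/33  (≤ bound)
a_6 = 1: 137/38  (≤ bound)
a_7 = 1: 256/71  (> 43, stop)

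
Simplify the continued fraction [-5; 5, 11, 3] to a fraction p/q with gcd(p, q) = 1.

-831/173

Compute successive convergents:
a_0 = -5: -5/1
a_1 = 5: -24/5
a_2 = 11: -269/56
a_3 = 3: -831/173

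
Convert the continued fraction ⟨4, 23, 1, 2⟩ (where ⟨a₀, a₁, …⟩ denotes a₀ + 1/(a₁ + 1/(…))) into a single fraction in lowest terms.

Start with 2.
1 + 1/(2/1) = 1 + 1/2 = 3/2
23 + 1/(3/2) = 23 + 2/3 = 71/3
4 + 1/(71/3) = 4 + 3/71 = 287/71

287/71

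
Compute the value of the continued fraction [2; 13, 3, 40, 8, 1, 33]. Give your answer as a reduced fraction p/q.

1023657/493325

Build up convergents one term at a time:
a_0 = 2: 2/1
a_1 = 13: 27/13
a_2 = 3: 83/40
a_3 = 40: 3347/1613
a_4 = 8: 26859/12944
a_5 = 1: 30206/14557
a_6 = 33: 1023657/493325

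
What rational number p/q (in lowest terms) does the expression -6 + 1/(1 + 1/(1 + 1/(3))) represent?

a_0 = -6: -6/1
a_1 = 1: -5/1
a_2 = 1: -11/2
a_3 = 3: -38/7

-38/7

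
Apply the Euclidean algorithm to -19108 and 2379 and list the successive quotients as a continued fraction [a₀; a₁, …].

Run the Euclidean algorithm, recording each quotient:
-19108 ÷ 2379 → quotient -9, remainder 2303
2379 ÷ 2303 → quotient 1, remainder 76
2303 ÷ 76 → quotient 30, remainder 23
76 ÷ 23 → quotient 3, remainder 7
23 ÷ 7 → quotient 3, remainder 2
7 ÷ 2 → quotient 3, remainder 1
2 ÷ 1 → quotient 2, remainder 0

[-9; 1, 30, 3, 3, 3, 2]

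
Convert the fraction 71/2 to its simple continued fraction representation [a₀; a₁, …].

Run the Euclidean algorithm, recording each quotient:
⌊71/2⌋ = 35, remainder 1
⌊2/1⌋ = 2, remainder 0

[35; 2]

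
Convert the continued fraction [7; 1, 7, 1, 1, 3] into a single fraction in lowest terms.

473/60

Start with 3.
1 + 1/(3/1) = 1 + 1/3 = 4/3
1 + 1/(4/3) = 1 + 3/4 = 7/4
7 + 1/(7/4) = 7 + 4/7 = 53/7
1 + 1/(53/7) = 1 + 7/53 = 60/53
7 + 1/(60/53) = 7 + 53/60 = 473/60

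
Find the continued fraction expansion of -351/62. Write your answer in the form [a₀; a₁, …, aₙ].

[-6; 2, 1, 20]

Run the Euclidean algorithm, recording each quotient:
⌊-351/62⌋ = -6, remainder 21
⌊62/21⌋ = 2, remainder 20
⌊21/20⌋ = 1, remainder 1
⌊20/1⌋ = 20, remainder 0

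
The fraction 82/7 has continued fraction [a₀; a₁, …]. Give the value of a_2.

2

Run the Euclidean algorithm, recording each quotient:
82 ÷ 7 → quotient 11, remainder 5
7 ÷ 5 → quotient 1, remainder 2
5 ÷ 2 → quotient 2, remainder 1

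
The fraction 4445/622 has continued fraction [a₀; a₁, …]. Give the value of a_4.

Repeatedly divide and take the remainder:
⌊4445/622⌋ = 7, remainder 91
⌊622/91⌋ = 6, remainder 76
⌊91/76⌋ = 1, remainder 15
⌊76/15⌋ = 5, remainder 1
⌊15/1⌋ = 15, remainder 0

15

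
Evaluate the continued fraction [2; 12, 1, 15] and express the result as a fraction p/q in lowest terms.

Start with 15.
1 + 1/(15/1) = 1 + 1/15 = 16/15
12 + 1/(16/15) = 12 + 15/16 = 207/16
2 + 1/(207/16) = 2 + 16/207 = 430/207

430/207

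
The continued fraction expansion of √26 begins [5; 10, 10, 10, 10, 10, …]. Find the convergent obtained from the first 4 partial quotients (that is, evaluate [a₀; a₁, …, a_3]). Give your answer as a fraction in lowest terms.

Start with 10.
10 + 1/(10/1) = 10 + 1/10 = 101/10
10 + 1/(101/10) = 10 + 10/101 = 1020/101
5 + 1/(1020/101) = 5 + 101/1020 = 5201/1020

5201/1020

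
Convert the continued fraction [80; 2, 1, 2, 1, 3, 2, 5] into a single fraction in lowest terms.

Start with 5.
2 + 1/(5/1) = 2 + 1/5 = 11/5
3 + 1/(11/5) = 3 + 5/11 = 38/11
1 + 1/(38/11) = 1 + 11/38 = 49/38
2 + 1/(49/38) = 2 + 38/49 = 136/49
1 + 1/(136/49) = 1 + 49/136 = 185/136
2 + 1/(185/136) = 2 + 136/185 = 506/185
80 + 1/(506/185) = 80 + 185/506 = 40665/506

40665/506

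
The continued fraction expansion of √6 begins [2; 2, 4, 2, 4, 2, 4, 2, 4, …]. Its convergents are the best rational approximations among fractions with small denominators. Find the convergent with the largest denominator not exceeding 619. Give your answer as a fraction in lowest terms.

485/198

a_0 = 2: 2/1  (≤ bound)
a_1 = 2: 5/2  (≤ bound)
a_2 = 4: 22/9  (≤ bound)
a_3 = 2: 49/20  (≤ bound)
a_4 = 4: 218/89  (≤ bound)
a_5 = 2: 485/198  (≤ bound)
a_6 = 4: 2158/881  (> 619, stop)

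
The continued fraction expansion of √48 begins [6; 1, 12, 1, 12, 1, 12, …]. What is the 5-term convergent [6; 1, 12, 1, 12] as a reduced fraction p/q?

1254/181

Collapse the nested fraction from the inside out:
Start with 12.
1 + 1/(12/1) = 1 + 1/12 = 13/12
12 + 1/(13/12) = 12 + 12/13 = 168/13
1 + 1/(168/13) = 1 + 13/168 = 181/168
6 + 1/(181/168) = 6 + 168/181 = 1254/181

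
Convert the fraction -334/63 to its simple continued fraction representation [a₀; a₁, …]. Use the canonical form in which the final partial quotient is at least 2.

-334 = -6·63 + 44, so a_0 = -6
63 = 1·44 + 19, so a_1 = 1
44 = 2·19 + 6, so a_2 = 2
19 = 3·6 + 1, so a_3 = 3
6 = 6·1 + 0, so a_4 = 6

[-6; 1, 2, 3, 6]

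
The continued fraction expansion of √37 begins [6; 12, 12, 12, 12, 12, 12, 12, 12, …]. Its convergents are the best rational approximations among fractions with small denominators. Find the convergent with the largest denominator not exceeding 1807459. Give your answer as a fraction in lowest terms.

1555849/255780

a_0 = 6: 6/1  (≤ bound)
a_1 = 12: 73/12  (≤ bound)
a_2 = 12: 882/145  (≤ bound)
a_3 = 12: 10657/1752  (≤ bound)
a_4 = 12: 128766/21169  (≤ bound)
a_5 = 12: 1555849/255780  (≤ bound)
a_6 = 12: 18798954/3090529  (> 1807459, stop)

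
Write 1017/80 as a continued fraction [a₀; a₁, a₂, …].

⌊1017/80⌋ = 12, remainder 57
⌊80/57⌋ = 1, remainder 23
⌊57/23⌋ = 2, remainder 11
⌊23/11⌋ = 2, remainder 1
⌊11/1⌋ = 11, remainder 0

[12; 1, 2, 2, 11]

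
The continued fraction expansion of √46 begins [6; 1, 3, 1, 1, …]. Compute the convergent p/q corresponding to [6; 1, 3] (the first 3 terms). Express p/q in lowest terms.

27/4

a_0 = 6: 6/1
a_1 = 1: 7/1
a_2 = 3: 27/4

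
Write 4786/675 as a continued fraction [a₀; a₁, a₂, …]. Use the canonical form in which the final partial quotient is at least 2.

4786 ÷ 675 → quotient 7, remainder 61
675 ÷ 61 → quotient 11, remainder 4
61 ÷ 4 → quotient 15, remainder 1
4 ÷ 1 → quotient 4, remainder 0

[7; 11, 15, 4]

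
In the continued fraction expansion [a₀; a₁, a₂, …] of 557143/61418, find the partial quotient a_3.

Run the Euclidean algorithm, recording each quotient:
⌊557143/61418⌋ = 9, remainder 4381
⌊61418/4381⌋ = 14, remainder 84
⌊4381/84⌋ = 52, remainder 13
⌊84/13⌋ = 6, remainder 6

6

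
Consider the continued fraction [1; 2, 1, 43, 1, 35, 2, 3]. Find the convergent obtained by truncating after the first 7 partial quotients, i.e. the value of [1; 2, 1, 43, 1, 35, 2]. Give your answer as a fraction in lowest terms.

13059/9776

Compute successive convergents:
a_0 = 1: 1/1
a_1 = 2: 3/2
a_2 = 1: 4/3
a_3 = 43: 175/131
a_4 = 1: 179/134
a_5 = 35: 6440/4821
a_6 = 2: 13059/9776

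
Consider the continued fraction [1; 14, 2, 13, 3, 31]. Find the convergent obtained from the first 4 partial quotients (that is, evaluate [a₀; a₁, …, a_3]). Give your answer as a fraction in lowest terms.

418/391

Start with 13.
2 + 1/(13/1) = 2 + 1/13 = 27/13
14 + 1/(27/13) = 14 + 13/27 = 391/27
1 + 1/(391/27) = 1 + 27/391 = 418/391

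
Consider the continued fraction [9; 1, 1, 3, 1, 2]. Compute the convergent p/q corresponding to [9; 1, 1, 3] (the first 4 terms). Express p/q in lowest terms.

67/7

Starting at the tail and folding back:
Start with 3.
1 + 1/(3/1) = 1 + 1/3 = 4/3
1 + 1/(4/3) = 1 + 3/4 = 7/4
9 + 1/(7/4) = 9 + 4/7 = 67/7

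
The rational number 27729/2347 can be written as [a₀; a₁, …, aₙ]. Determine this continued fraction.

[11; 1, 4, 2, 1, 1, 8, 10]

Apply division with remainder until the remainder is 0:
⌊27729/2347⌋ = 11, remainder 1912
⌊2347/1912⌋ = 1, remainder 435
⌊1912/435⌋ = 4, remainder 172
⌊435/172⌋ = 2, remainder 91
⌊172/91⌋ = 1, remainder 81
⌊91/81⌋ = 1, remainder 10
⌊81/10⌋ = 8, remainder 1
⌊10/1⌋ = 10, remainder 0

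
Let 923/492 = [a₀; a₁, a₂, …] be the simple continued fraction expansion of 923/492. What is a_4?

4

923 ÷ 492 → quotient 1, remainder 431
492 ÷ 431 → quotient 1, remainder 61
431 ÷ 61 → quotient 7, remainder 4
61 ÷ 4 → quotient 15, remainder 1
4 ÷ 1 → quotient 4, remainder 0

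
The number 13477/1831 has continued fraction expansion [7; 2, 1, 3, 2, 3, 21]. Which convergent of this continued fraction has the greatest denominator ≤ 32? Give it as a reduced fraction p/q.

184/25

a_0 = 7: 7/1  (≤ bound)
a_1 = 2: 15/2  (≤ bound)
a_2 = 1: 22/3  (≤ bound)
a_3 = 3: 81/11  (≤ bound)
a_4 = 2: 184/25  (≤ bound)
a_5 = 3: 633/86  (> 32, stop)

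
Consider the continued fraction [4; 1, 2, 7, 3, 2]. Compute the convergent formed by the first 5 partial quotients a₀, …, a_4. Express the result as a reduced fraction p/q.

Start with 3.
7 + 1/(3/1) = 7 + 1/3 = 22/3
2 + 1/(22/3) = 2 + 3/22 = 47/22
1 + 1/(47/22) = 1 + 22/47 = 69/47
4 + 1/(69/47) = 4 + 47/69 = 323/69

323/69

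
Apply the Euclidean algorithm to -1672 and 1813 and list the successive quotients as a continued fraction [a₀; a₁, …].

[-1; 12, 1, 6, 20]

-1672 = -1·1813 + 141, so a_0 = -1
1813 = 12·141 + 121, so a_1 = 12
141 = 1·121 + 20, so a_2 = 1
121 = 6·20 + 1, so a_3 = 6
20 = 20·1 + 0, so a_4 = 20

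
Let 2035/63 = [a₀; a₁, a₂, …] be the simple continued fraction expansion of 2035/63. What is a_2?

3

Repeatedly divide and take the remainder:
2035 ÷ 63 → quotient 32, remainder 19
63 ÷ 19 → quotient 3, remainder 6
19 ÷ 6 → quotient 3, remainder 1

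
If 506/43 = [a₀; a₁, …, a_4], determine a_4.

506 = 11·43 + 33, so a_0 = 11
43 = 1·33 + 10, so a_1 = 1
33 = 3·10 + 3, so a_2 = 3
10 = 3·3 + 1, so a_3 = 3
3 = 3·1 + 0, so a_4 = 3

3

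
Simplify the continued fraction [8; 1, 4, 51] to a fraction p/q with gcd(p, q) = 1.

Start with 51.
4 + 1/(51/1) = 4 + 1/51 = 205/51
1 + 1/(205/51) = 1 + 51/205 = 256/205
8 + 1/(256/205) = 8 + 205/256 = 2253/256

2253/256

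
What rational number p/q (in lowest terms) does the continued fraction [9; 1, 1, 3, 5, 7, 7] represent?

Collapse the nested fraction from the inside out:
Start with 7.
7 + 1/(7/1) = 7 + 1/7 = 50/7
5 + 1/(50/7) = 5 + 7/50 = 257/50
3 + 1/(257/50) = 3 + 50/257 = 821/257
1 + 1/(821/257) = 1 + 257/821 = 1078/821
1 + 1/(1078/821) = 1 + 821/1078 = 1899/1078
9 + 1/(1899/1078) = 9 + 1078/1899 = 18169/1899

18169/1899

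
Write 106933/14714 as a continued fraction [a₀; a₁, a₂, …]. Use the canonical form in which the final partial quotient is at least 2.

Run the Euclidean algorithm, recording each quotient:
106933 = 7·14714 + 3935, so a_0 = 7
14714 = 3·3935 + 2909, so a_1 = 3
3935 = 1·2909 + 1026, so a_2 = 1
2909 = 2·1026 + 857, so a_3 = 2
1026 = 1·857 + 169, so a_4 = 1
857 = 5·169 + 12, so a_5 = 5
169 = 14·12 + 1, so a_6 = 14
12 = 12·1 + 0, so a_7 = 12

[7; 3, 1, 2, 1, 5, 14, 12]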